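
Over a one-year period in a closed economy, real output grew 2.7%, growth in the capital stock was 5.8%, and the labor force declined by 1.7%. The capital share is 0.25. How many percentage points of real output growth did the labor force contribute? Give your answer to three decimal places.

Labor's share = 1 − 0.25 = 0.75.
Contribution = share × growth = 0.75 × (-1.7) = -1.275 pp.

-1.275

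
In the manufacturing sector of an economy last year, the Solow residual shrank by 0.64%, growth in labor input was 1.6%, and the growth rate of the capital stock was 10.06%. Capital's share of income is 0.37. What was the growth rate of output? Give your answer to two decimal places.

Labor's share = 1 − 0.37 = 0.63.
The capital stock: 0.37 × 10.06 = 3.7222 pp.
Labor input: 0.63 × 1.6 = 1.008 pp.
Output growth = -0.64 + 4.7302 = 4.0902%.

4.09%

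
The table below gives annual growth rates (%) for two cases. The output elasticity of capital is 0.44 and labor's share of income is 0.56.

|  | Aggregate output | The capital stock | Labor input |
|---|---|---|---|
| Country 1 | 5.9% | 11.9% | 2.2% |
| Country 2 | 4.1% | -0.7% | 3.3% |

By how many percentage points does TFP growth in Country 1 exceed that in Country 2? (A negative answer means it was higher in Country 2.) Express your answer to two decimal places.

-3.13 percentage points

Labor's share = 1 − 0.44 = 0.56.
Country 1: TFP = 5.9 − 5.236 − 1.232 = -0.568%.
Country 2: TFP = 4.1 + 0.308 − 1.848 = 2.56%.
Difference = -0.568 − (2.56) = -3.128 pp.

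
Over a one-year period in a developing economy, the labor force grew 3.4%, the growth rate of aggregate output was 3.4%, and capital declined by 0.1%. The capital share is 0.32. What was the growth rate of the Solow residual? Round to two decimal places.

The Solow residual growth was 1.12%.

Labor's share = 1 − 0.32 = 0.68.
Capital: 0.32 × (-0.1) = -0.032 pp.
The labor force: 0.68 × 3.4 = 2.312 pp.
TFP growth = 3.4 − 2.28 = 1.12%.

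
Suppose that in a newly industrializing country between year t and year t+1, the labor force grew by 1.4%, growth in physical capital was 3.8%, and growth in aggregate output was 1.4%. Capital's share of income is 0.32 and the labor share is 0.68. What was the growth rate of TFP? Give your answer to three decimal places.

Labor's share = 1 − 0.32 = 0.68.
Physical capital: 0.32 × 3.8 = 1.216 pp.
The labor force: 0.68 × 1.4 = 0.952 pp.
TFP growth = 1.4 − 2.168 = -0.768%.

-0.768%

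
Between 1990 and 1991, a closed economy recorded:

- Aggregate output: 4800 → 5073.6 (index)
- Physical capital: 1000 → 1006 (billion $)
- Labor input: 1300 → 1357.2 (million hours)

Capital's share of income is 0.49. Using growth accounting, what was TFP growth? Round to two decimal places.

3.16%

Aggregate output growth = (5073.6 − 4800) / 4800 = 5.7%.
Physical capital growth = (1006 − 1000) / 1000 = 0.6%.
Labor input growth = (1357.2 − 1300) / 1300 = 4.4%.
Labor's share = 1 − 0.49 = 0.51.
Physical capital: 0.49 × 0.6 = 0.294 pp.
Labor input: 0.51 × 4.4 = 2.244 pp.
TFP growth = 5.7 − 2.538 = 3.162%.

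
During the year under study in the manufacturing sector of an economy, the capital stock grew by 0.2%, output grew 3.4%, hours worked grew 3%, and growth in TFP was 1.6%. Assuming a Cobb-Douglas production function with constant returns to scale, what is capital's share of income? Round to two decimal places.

gY = gA + α·gK + (1−α)·gL, so gY − gA − gL = α(gK − gL).
3.4 − 1.6 − 3 = α × (0.2 − 3).
-1.2 = -2.8 α, so α = 0.4286.

Capital's share of income is 0.43.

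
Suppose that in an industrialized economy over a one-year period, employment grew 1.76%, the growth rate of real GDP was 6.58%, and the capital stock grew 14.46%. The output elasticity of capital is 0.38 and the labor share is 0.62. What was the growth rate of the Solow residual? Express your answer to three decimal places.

-0.006%

Labor's share = 1 − 0.38 = 0.62.
The capital stock: 0.38 × 14.46 = 5.4948 pp.
Employment: 0.62 × 1.76 = 1.0912 pp.
TFP growth = 6.58 − 6.586 = -0.006%.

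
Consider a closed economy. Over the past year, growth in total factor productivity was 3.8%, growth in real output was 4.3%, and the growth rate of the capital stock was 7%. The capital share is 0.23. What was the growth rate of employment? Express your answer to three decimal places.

-1.442%

Labor's share = 1 − 0.23 = 0.77.
gY = gA + 0.23×7 + 0.77×g.
0.77×g = 4.3 − 3.8 − 1.61 = -1.11.
g = -1.11 / 0.77 = -1.44156%.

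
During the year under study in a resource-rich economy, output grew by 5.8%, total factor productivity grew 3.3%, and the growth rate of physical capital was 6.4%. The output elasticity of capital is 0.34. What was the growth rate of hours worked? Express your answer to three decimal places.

0.491%

Labor's share = 1 − 0.34 = 0.66.
gY = gA + 0.34×6.4 + 0.66×g.
0.66×g = 5.8 − 3.3 − 2.176 = 0.324.
g = 0.324 / 0.66 = 0.49091%.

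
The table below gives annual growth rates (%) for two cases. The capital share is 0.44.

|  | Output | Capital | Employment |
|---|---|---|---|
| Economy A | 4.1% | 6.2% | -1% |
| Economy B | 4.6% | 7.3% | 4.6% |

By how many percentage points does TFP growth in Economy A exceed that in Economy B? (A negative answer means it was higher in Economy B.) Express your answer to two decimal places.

Labor's share = 1 − 0.44 = 0.56.
Economy A: TFP = 4.1 − 2.728 + 0.56 = 1.932%.
Economy B: TFP = 4.6 − 3.212 − 2.576 = -1.188%.
Difference = 1.932 − (-1.188) = 3.12 pp.

3.12 percentage points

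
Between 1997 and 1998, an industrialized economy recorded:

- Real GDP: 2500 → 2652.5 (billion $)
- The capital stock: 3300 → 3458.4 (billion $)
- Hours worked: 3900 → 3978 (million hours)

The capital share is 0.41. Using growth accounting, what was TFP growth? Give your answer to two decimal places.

2.95%

Real GDP growth = (2652.5 − 2500) / 2500 = 6.1%.
The capital stock growth = (3458.4 − 3300) / 3300 = 4.8%.
Hours worked growth = (3978 − 3900) / 3900 = 2%.
Labor's share = 1 − 0.41 = 0.59.
The capital stock: 0.41 × 4.8 = 1.968 pp.
Hours worked: 0.59 × 2 = 1.18 pp.
TFP growth = 6.1 − 3.148 = 2.952%.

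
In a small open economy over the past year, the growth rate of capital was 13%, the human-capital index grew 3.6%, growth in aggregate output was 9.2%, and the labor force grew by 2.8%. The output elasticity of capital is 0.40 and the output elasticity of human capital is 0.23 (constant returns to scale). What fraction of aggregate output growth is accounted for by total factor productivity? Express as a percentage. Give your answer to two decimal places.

Total factor productivity accounted for 23.22% of growth.

Labor's share = 1 − 0.4 − 0.23 = 0.37.
Capital: 0.4 × 13 = 5.2 pp.
The human-capital index: 0.23 × 3.6 = 0.828 pp.
The labor force: 0.37 × 2.8 = 1.036 pp.
TFP growth = 9.2 − 7.064 = 2.136%.
TFP share of growth = 2.136 / 9.2 × 100 = 23.2174%.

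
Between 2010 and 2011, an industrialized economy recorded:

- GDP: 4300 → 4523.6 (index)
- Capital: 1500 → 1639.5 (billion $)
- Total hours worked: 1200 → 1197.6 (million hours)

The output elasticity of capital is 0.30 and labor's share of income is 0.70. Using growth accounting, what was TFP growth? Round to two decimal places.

TFP grew 2.55%.

GDP growth = (4523.6 − 4300) / 4300 = 5.2%.
Capital growth = (1639.5 − 1500) / 1500 = 9.3%.
Total hours worked growth = (1197.6 − 1200) / 1200 = -0.2%.
Labor's share = 1 − 0.3 = 0.7.
Capital: 0.3 × 9.3 = 2.79 pp.
Total hours worked: 0.7 × (-0.2) = -0.14 pp.
TFP growth = 5.2 − 2.65 = 2.55%.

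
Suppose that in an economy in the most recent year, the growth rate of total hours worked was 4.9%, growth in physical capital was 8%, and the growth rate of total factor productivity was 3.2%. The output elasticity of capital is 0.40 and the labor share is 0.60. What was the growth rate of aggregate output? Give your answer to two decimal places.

Aggregate output growth was 9.34%.

Labor's share = 1 − 0.4 = 0.6.
Physical capital: 0.4 × 8 = 3.2 pp.
Total hours worked: 0.6 × 4.9 = 2.94 pp.
Output growth = 3.2 + 6.14 = 9.34%.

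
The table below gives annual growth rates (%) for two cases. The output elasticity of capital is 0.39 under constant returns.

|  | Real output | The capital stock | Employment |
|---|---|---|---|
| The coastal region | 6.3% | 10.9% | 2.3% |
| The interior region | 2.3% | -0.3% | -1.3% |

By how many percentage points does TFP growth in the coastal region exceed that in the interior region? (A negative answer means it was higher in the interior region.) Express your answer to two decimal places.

Labor's share = 1 − 0.39 = 0.61.
The coastal region: TFP = 6.3 − 4.251 − 1.403 = 0.646%.
The interior region: TFP = 2.3 + 0.117 + 0.793 = 3.21%.
Difference = 0.646 − (3.21) = -2.564 pp.

-2.56 percentage points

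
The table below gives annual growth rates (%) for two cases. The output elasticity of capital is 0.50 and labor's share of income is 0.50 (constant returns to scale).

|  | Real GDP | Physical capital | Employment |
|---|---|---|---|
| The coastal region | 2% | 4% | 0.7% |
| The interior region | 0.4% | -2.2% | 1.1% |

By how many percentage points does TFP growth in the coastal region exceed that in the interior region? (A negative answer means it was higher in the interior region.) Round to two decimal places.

Labor's share = 1 − 0.5 = 0.5.
The coastal region: TFP = 2 − 2 − 0.35 = -0.35%.
The interior region: TFP = 0.4 + 1.1 − 0.55 = 0.95%.
Difference = -0.35 − (0.95) = -1.3 pp.

-1.30 percentage points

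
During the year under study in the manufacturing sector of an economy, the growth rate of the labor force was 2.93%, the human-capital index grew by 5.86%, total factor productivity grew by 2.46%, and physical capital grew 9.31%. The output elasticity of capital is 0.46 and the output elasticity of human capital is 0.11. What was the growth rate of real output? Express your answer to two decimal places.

Real output growth was 8.65%.

Labor's share = 1 − 0.46 − 0.11 = 0.43.
Physical capital: 0.46 × 9.31 = 4.2826 pp.
The human-capital index: 0.11 × 5.86 = 0.6446 pp.
The labor force: 0.43 × 2.93 = 1.2599 pp.
Output growth = 2.46 + 6.1871 = 8.6471%.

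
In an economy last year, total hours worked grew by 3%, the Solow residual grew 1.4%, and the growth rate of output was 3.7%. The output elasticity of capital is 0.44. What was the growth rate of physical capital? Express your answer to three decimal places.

Physical capital grew 1.409%.

Labor's share = 1 − 0.44 = 0.56.
gY = gA + 0.56×3 + 0.44×g.
0.44×g = 3.7 − 1.4 − 1.68 = 0.62.
g = 0.62 / 0.44 = 1.40909%.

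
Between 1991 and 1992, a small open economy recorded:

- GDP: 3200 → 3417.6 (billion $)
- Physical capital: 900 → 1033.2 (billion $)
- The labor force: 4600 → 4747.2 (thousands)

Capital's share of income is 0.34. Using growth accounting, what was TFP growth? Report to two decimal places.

GDP growth = (3417.6 − 3200) / 3200 = 6.8%.
Physical capital growth = (1033.2 − 900) / 900 = 14.8%.
The labor force growth = (4747.2 − 4600) / 4600 = 3.2%.
Labor's share = 1 − 0.34 = 0.66.
Physical capital: 0.34 × 14.8 = 5.032 pp.
The labor force: 0.66 × 3.2 = 2.112 pp.
TFP growth = 6.8 − 7.144 = -0.344%.

-0.34%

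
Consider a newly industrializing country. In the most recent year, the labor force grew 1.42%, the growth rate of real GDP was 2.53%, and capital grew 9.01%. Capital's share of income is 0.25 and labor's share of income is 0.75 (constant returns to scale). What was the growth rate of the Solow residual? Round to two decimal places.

Labor's share = 1 − 0.25 = 0.75.
Capital: 0.25 × 9.01 = 2.2525 pp.
The labor force: 0.75 × 1.42 = 1.065 pp.
TFP growth = 2.53 − 3.3175 = -0.7875%.

-0.79%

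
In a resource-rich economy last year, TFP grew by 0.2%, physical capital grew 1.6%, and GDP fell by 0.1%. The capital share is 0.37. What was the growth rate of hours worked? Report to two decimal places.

-1.42%

Labor's share = 1 − 0.37 = 0.63.
gY = gA + 0.37×1.6 + 0.63×g.
0.63×g = -0.1 − 0.2 − 0.592 = -0.892.
g = -0.892 / 0.63 = -1.4159%.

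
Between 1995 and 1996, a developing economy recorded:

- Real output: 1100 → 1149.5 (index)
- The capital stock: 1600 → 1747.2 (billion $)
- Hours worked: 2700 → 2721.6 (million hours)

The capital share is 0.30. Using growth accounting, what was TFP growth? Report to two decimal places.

TFP grew 1.18%.

Real output growth = (1149.5 − 1100) / 1100 = 4.5%.
The capital stock growth = (1747.2 − 1600) / 1600 = 9.2%.
Hours worked growth = (2721.6 − 2700) / 2700 = 0.8%.
Labor's share = 1 − 0.3 = 0.7.
The capital stock: 0.3 × 9.2 = 2.76 pp.
Hours worked: 0.7 × 0.8 = 0.56 pp.
TFP growth = 4.5 − 3.32 = 1.18%.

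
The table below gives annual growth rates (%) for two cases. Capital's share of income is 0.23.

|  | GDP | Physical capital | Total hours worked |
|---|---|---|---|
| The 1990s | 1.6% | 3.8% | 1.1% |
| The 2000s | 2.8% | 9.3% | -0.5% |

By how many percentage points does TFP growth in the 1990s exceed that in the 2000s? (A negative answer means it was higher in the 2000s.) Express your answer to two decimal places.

-1.17 percentage points

Labor's share = 1 − 0.23 = 0.77.
The 1990s: TFP = 1.6 − 0.874 − 0.847 = -0.121%.
The 2000s: TFP = 2.8 − 2.139 + 0.385 = 1.046%.
Difference = -0.121 − (1.046) = -1.167 pp.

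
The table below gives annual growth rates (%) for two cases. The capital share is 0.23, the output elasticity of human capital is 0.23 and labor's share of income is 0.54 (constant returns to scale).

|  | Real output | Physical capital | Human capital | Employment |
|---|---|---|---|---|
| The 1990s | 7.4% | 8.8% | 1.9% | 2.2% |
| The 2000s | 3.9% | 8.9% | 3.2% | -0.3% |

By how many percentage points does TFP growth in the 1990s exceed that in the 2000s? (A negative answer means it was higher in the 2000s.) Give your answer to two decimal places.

2.47 percentage points

Labor's share = 1 − 0.23 − 0.23 = 0.54.
The 1990s: TFP = 7.4 − 2.024 − 0.437 − 1.188 = 3.751%.
The 2000s: TFP = 3.9 − 2.047 − 0.736 + 0.162 = 1.279%.
Difference = 3.751 − (1.279) = 2.472 pp.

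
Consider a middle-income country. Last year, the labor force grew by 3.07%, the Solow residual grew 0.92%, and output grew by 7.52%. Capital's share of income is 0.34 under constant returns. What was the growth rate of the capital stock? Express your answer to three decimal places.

13.452%

Labor's share = 1 − 0.34 = 0.66.
gY = gA + 0.66×3.07 + 0.34×g.
0.34×g = 7.52 − 0.92 − 2.0262 = 4.5738.
g = 4.5738 / 0.34 = 13.45235%.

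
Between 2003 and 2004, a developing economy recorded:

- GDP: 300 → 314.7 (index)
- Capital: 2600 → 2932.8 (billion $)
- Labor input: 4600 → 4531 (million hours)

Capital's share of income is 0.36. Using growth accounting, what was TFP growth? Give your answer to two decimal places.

GDP growth = (314.7 − 300) / 300 = 4.9%.
Capital growth = (2932.8 − 2600) / 2600 = 12.8%.
Labor input growth = (4531 − 4600) / 4600 = -1.5%.
Labor's share = 1 − 0.36 = 0.64.
Capital: 0.36 × 12.8 = 4.608 pp.
Labor input: 0.64 × (-1.5) = -0.96 pp.
TFP growth = 4.9 − 3.648 = 1.252%.

1.25%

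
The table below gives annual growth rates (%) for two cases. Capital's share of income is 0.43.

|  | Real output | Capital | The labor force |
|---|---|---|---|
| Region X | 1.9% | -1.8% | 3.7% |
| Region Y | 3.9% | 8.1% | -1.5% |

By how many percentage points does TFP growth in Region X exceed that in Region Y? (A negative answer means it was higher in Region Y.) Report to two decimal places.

-0.71 percentage points

Labor's share = 1 − 0.43 = 0.57.
Region X: TFP = 1.9 + 0.774 − 2.109 = 0.565%.
Region Y: TFP = 3.9 − 3.483 + 0.855 = 1.272%.
Difference = 0.565 − (1.272) = -0.707 pp.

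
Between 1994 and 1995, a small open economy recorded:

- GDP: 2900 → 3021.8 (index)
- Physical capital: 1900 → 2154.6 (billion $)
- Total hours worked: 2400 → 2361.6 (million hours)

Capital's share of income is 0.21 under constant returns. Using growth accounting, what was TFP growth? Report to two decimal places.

GDP growth = (3021.8 − 2900) / 2900 = 4.2%.
Physical capital growth = (2154.6 − 1900) / 1900 = 13.4%.
Total hours worked growth = (2361.6 − 2400) / 2400 = -1.6%.
Labor's share = 1 − 0.21 = 0.79.
Physical capital: 0.21 × 13.4 = 2.814 pp.
Total hours worked: 0.79 × (-1.6) = -1.264 pp.
TFP growth = 4.2 − 1.55 = 2.65%.

2.65%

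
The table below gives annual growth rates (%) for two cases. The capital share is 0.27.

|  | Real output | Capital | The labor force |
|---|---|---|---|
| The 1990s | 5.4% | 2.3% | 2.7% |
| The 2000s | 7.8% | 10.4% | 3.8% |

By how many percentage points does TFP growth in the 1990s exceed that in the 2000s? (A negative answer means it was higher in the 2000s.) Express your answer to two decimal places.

Labor's share = 1 − 0.27 = 0.73.
The 1990s: TFP = 5.4 − 0.621 − 1.971 = 2.808%.
The 2000s: TFP = 7.8 − 2.808 − 2.774 = 2.218%.
Difference = 2.808 − (2.218) = 0.59 pp.

0.59 percentage points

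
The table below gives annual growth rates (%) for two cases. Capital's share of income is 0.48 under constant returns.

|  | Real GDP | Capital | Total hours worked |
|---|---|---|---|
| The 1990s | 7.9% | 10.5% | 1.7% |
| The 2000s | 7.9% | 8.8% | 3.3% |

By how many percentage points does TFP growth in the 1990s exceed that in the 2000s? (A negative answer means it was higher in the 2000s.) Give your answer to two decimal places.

Labor's share = 1 − 0.48 = 0.52.
The 1990s: TFP = 7.9 − 5.04 − 0.884 = 1.976%.
The 2000s: TFP = 7.9 − 4.224 − 1.716 = 1.96%.
Difference = 1.976 − (1.96) = 0.016 pp.

0.02 percentage points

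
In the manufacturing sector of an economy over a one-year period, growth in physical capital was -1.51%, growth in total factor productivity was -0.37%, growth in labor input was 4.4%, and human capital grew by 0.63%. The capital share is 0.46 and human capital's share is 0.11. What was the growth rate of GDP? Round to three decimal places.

Labor's share = 1 − 0.46 − 0.11 = 0.43.
Physical capital: 0.46 × (-1.51) = -0.6946 pp.
Human capital: 0.11 × 0.63 = 0.0693 pp.
Labor input: 0.43 × 4.4 = 1.892 pp.
Output growth = -0.37 + 1.2667 = 0.8967%.

GDP grew 0.897%.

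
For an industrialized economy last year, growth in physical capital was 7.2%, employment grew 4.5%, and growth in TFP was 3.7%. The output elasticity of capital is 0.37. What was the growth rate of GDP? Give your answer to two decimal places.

9.20%

Labor's share = 1 − 0.37 = 0.63.
Physical capital: 0.37 × 7.2 = 2.664 pp.
Employment: 0.63 × 4.5 = 2.835 pp.
Output growth = 3.7 + 5.499 = 9.199%.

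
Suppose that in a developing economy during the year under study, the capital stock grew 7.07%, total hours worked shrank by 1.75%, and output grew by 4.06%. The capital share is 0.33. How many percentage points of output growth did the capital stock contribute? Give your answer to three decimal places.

2.333 pp

Contribution = share × growth = 0.33 × 7.07 = 2.3331 pp.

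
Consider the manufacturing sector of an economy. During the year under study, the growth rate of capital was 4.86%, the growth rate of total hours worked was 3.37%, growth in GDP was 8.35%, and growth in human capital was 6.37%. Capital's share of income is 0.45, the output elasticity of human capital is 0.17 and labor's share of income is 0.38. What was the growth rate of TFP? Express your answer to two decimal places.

3.80%

Labor's share = 1 − 0.45 − 0.17 = 0.38.
Capital: 0.45 × 4.86 = 2.187 pp.
Human capital: 0.17 × 6.37 = 1.0829 pp.
Total hours worked: 0.38 × 3.37 = 1.2806 pp.
TFP growth = 8.35 − 4.5505 = 3.7995%.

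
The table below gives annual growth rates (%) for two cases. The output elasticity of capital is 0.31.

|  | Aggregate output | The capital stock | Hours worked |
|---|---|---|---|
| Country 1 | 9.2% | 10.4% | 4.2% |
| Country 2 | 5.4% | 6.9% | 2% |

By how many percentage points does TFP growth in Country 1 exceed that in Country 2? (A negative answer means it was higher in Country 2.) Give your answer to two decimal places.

Labor's share = 1 − 0.31 = 0.69.
Country 1: TFP = 9.2 − 3.224 − 2.898 = 3.078%.
Country 2: TFP = 5.4 − 2.139 − 1.38 = 1.881%.
Difference = 3.078 − (1.881) = 1.197 pp.

1.20 percentage points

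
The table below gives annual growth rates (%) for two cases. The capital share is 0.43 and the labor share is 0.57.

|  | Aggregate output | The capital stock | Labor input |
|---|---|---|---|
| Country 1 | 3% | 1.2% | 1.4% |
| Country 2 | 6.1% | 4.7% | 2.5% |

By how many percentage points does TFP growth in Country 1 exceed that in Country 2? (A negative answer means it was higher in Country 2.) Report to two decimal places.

-0.97 percentage points

Labor's share = 1 − 0.43 = 0.57.
Country 1: TFP = 3 − 0.516 − 0.798 = 1.686%.
Country 2: TFP = 6.1 − 2.021 − 1.425 = 2.654%.
Difference = 1.686 − (2.654) = -0.968 pp.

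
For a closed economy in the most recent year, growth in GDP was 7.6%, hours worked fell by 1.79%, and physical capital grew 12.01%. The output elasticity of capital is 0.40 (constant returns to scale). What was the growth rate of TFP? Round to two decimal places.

Labor's share = 1 − 0.4 = 0.6.
Physical capital: 0.4 × 12.01 = 4.804 pp.
Hours worked: 0.6 × (-1.79) = -1.074 pp.
TFP growth = 7.6 − 3.73 = 3.87%.

3.87%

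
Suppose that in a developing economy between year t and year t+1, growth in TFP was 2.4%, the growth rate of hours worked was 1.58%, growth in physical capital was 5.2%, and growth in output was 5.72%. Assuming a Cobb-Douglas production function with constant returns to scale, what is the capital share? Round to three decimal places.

The capital share is 0.481.

gY = gA + α·gK + (1−α)·gL, so gY − gA − gL = α(gK − gL).
5.72 − 2.4 − 1.58 = α × (5.2 − 1.58).
1.74 = 3.62 α, so α = 0.48066.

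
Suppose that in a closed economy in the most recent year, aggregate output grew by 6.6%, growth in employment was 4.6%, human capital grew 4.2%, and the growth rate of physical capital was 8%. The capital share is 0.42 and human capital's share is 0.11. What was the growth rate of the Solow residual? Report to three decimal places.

Labor's share = 1 − 0.42 − 0.11 = 0.47.
Physical capital: 0.42 × 8 = 3.36 pp.
Human capital: 0.11 × 4.2 = 0.462 pp.
Employment: 0.47 × 4.6 = 2.162 pp.
TFP growth = 6.6 − 5.984 = 0.616%.

0.616%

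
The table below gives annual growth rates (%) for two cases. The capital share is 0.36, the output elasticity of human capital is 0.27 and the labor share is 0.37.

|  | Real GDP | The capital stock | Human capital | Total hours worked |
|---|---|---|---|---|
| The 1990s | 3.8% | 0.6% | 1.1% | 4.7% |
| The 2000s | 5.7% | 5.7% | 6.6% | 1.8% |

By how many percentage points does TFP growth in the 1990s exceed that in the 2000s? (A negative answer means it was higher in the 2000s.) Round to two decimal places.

0.35 percentage points

Labor's share = 1 − 0.36 − 0.27 = 0.37.
The 1990s: TFP = 3.8 − 0.216 − 0.297 − 1.739 = 1.548%.
The 2000s: TFP = 5.7 − 2.052 − 1.782 − 0.666 = 1.2%.
Difference = 1.548 − (1.2) = 0.348 pp.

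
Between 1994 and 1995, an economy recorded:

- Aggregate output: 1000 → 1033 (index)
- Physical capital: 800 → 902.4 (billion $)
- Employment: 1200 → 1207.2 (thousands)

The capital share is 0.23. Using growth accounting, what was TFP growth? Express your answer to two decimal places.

-0.11%

Aggregate output growth = (1033 − 1000) / 1000 = 3.3%.
Physical capital growth = (902.4 − 800) / 800 = 12.8%.
Employment growth = (1207.2 − 1200) / 1200 = 0.6%.
Labor's share = 1 − 0.23 = 0.77.
Physical capital: 0.23 × 12.8 = 2.944 pp.
Employment: 0.77 × 0.6 = 0.462 pp.
TFP growth = 3.3 − 3.406 = -0.106%.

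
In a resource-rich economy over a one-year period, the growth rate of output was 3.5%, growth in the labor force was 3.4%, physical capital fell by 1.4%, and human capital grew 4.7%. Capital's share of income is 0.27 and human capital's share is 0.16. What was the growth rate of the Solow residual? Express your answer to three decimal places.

1.188%

Labor's share = 1 − 0.27 − 0.16 = 0.57.
Physical capital: 0.27 × (-1.4) = -0.378 pp.
Human capital: 0.16 × 4.7 = 0.752 pp.
The labor force: 0.57 × 3.4 = 1.938 pp.
TFP growth = 3.5 − 2.312 = 1.188%.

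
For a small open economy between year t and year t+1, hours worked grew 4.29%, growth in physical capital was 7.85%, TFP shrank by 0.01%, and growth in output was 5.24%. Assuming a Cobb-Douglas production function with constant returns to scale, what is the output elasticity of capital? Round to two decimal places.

The output elasticity of capital is 0.27.

gY = gA + α·gK + (1−α)·gL, so gY − gA − gL = α(gK − gL).
5.24 + 0.01 − 4.29 = α × (7.85 − 4.29).
0.96 = 3.56 α, so α = 0.2697.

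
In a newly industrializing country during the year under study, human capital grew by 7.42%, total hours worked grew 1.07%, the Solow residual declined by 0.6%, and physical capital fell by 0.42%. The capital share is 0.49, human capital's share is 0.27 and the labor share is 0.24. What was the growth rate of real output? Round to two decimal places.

1.45%

Labor's share = 1 − 0.49 − 0.27 = 0.24.
Physical capital: 0.49 × (-0.42) = -0.2058 pp.
Human capital: 0.27 × 7.42 = 2.0034 pp.
Total hours worked: 0.24 × 1.07 = 0.2568 pp.
Output growth = -0.6 + 2.0544 = 1.4544%.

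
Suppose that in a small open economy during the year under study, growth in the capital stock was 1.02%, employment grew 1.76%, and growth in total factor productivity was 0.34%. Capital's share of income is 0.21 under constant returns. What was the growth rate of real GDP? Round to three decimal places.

Real GDP growth was 1.945%.

Labor's share = 1 − 0.21 = 0.79.
The capital stock: 0.21 × 1.02 = 0.2142 pp.
Employment: 0.79 × 1.76 = 1.3904 pp.
Output growth = 0.34 + 1.6046 = 1.9446%.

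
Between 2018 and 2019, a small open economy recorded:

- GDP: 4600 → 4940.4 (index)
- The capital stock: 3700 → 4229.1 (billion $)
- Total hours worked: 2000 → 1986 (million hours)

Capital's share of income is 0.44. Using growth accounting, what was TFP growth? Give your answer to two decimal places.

TFP grew 1.50%.

GDP growth = (4940.4 − 4600) / 4600 = 7.4%.
The capital stock growth = (4229.1 − 3700) / 3700 = 14.3%.
Total hours worked growth = (1986 − 2000) / 2000 = -0.7%.
Labor's share = 1 − 0.44 = 0.56.
The capital stock: 0.44 × 14.3 = 6.292 pp.
Total hours worked: 0.56 × (-0.7) = -0.392 pp.
TFP growth = 7.4 − 5.9 = 1.5%.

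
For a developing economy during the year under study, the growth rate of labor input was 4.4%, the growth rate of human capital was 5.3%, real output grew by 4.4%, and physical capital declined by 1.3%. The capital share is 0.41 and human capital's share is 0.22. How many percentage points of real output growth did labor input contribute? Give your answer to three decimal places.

Labor's share = 1 − 0.41 − 0.22 = 0.37.
Contribution = share × growth = 0.37 × 4.4 = 1.628 pp.

1.628 pp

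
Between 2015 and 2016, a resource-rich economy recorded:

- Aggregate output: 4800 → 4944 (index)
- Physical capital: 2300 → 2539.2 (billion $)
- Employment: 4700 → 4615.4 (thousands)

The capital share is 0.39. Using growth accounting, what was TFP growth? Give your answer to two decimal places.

0.04%

Aggregate output growth = (4944 − 4800) / 4800 = 3%.
Physical capital growth = (2539.2 − 2300) / 2300 = 10.4%.
Employment growth = (4615.4 − 4700) / 4700 = -1.8%.
Labor's share = 1 − 0.39 = 0.61.
Physical capital: 0.39 × 10.4 = 4.056 pp.
Employment: 0.61 × (-1.8) = -1.098 pp.
TFP growth = 3 − 2.958 = 0.042%.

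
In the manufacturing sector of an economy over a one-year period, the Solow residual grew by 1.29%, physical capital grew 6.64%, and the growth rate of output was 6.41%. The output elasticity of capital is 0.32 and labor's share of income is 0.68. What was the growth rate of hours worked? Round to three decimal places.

Hours worked grew 4.405%.

Labor's share = 1 − 0.32 = 0.68.
gY = gA + 0.32×6.64 + 0.68×g.
0.68×g = 6.41 − 1.29 − 2.1248 = 2.9952.
g = 2.9952 / 0.68 = 4.40471%.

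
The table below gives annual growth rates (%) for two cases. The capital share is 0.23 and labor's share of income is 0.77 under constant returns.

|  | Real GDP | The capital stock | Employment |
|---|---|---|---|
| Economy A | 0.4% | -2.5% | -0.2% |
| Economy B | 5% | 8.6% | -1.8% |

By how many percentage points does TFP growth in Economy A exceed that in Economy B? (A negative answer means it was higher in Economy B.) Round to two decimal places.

-3.28 percentage points

Labor's share = 1 − 0.23 = 0.77.
Economy A: TFP = 0.4 + 0.575 + 0.154 = 1.129%.
Economy B: TFP = 5 − 1.978 + 1.386 = 4.408%.
Difference = 1.129 − (4.408) = -3.279 pp.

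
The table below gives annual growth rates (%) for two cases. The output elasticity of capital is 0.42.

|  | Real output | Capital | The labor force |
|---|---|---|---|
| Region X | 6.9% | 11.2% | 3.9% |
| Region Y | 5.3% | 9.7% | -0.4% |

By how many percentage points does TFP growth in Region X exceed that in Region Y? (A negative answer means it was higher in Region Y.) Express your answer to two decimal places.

Labor's share = 1 − 0.42 = 0.58.
Region X: TFP = 6.9 − 4.704 − 2.262 = -0.066%.
Region Y: TFP = 5.3 − 4.074 + 0.232 = 1.458%.
Difference = -0.066 − (1.458) = -1.524 pp.

-1.52 percentage points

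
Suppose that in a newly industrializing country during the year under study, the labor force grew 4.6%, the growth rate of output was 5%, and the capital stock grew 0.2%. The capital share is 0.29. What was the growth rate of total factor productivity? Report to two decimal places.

Labor's share = 1 − 0.29 = 0.71.
The capital stock: 0.29 × 0.2 = 0.058 pp.
The labor force: 0.71 × 4.6 = 3.266 pp.
TFP growth = 5 − 3.324 = 1.676%.

1.68%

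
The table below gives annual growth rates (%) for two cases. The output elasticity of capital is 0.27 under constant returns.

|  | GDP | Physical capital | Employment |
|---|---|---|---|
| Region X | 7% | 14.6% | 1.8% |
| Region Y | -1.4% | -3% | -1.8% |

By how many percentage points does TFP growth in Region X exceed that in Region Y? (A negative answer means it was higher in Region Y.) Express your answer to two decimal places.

1.02 percentage points

Labor's share = 1 − 0.27 = 0.73.
Region X: TFP = 7 − 3.942 − 1.314 = 1.744%.
Region Y: TFP = -1.4 + 0.81 + 1.314 = 0.724%.
Difference = 1.744 − (0.724) = 1.02 pp.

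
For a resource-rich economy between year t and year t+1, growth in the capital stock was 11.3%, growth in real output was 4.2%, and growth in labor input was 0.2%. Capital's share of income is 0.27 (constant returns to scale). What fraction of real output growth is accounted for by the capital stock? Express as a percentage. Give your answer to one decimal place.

The capital stock accounted for 72.6% of growth.

The capital stock contributed 0.27 × 11.3 = 3.051 pp.
Share of growth = 3.051 / 4.2 × 100 = 72.643%.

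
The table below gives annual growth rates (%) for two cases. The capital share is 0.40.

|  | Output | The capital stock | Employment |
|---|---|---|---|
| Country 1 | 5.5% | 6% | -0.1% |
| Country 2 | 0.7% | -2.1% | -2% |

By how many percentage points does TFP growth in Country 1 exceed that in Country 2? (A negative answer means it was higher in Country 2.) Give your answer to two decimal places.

Labor's share = 1 − 0.4 = 0.6.
Country 1: TFP = 5.5 − 2.4 + 0.06 = 3.16%.
Country 2: TFP = 0.7 + 0.84 + 1.2 = 2.74%.
Difference = 3.16 − (2.74) = 0.42 pp.

0.42 percentage points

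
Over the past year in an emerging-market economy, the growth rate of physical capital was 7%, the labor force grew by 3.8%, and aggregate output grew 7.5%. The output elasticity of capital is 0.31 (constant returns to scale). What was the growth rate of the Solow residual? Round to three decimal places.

Labor's share = 1 − 0.31 = 0.69.
Physical capital: 0.31 × 7 = 2.17 pp.
The labor force: 0.69 × 3.8 = 2.622 pp.
TFP growth = 7.5 − 4.792 = 2.708%.

The Solow residual grew 2.708%.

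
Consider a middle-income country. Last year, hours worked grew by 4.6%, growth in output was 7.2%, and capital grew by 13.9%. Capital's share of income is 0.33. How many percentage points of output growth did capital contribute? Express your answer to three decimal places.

4.587 percentage points

Contribution = share × growth = 0.33 × 13.9 = 4.587 pp.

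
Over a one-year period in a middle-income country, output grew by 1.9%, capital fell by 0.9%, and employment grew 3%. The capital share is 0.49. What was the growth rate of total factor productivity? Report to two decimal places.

0.81%

Labor's share = 1 − 0.49 = 0.51.
Capital: 0.49 × (-0.9) = -0.441 pp.
Employment: 0.51 × 3 = 1.53 pp.
TFP growth = 1.9 − 1.089 = 0.811%.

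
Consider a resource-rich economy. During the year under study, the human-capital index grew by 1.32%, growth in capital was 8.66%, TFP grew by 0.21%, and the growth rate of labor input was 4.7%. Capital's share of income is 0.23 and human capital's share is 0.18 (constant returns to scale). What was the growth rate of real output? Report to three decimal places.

Labor's share = 1 − 0.23 − 0.18 = 0.59.
Capital: 0.23 × 8.66 = 1.9918 pp.
The human-capital index: 0.18 × 1.32 = 0.2376 pp.
Labor input: 0.59 × 4.7 = 2.773 pp.
Output growth = 0.21 + 5.0024 = 5.2124%.

5.212%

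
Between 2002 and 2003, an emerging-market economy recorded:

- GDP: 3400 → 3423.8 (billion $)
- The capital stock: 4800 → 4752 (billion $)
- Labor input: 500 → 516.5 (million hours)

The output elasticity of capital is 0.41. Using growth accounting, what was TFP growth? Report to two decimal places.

GDP growth = (3423.8 − 3400) / 3400 = 0.7%.
The capital stock growth = (4752 − 4800) / 4800 = -1%.
Labor input growth = (516.5 − 500) / 500 = 3.3%.
Labor's share = 1 − 0.41 = 0.59.
The capital stock: 0.41 × (-1) = -0.41 pp.
Labor input: 0.59 × 3.3 = 1.947 pp.
TFP growth = 0.7 − 1.537 = -0.837%.

-0.84%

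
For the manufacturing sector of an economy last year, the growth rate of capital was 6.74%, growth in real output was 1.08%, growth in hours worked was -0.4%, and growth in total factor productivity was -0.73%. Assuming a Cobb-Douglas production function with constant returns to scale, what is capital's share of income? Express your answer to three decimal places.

gY = gA + α·gK + (1−α)·gL, so gY − gA − gL = α(gK − gL).
1.08 + 0.73 + 0.4 = α × (6.74 − (-0.4)).
2.21 = 7.14 α, so α = 0.30952.

0.310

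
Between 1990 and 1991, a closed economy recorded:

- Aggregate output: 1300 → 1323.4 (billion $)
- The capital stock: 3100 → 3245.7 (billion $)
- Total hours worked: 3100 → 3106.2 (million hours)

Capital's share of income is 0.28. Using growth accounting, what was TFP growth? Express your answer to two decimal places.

0.34%

Aggregate output growth = (1323.4 − 1300) / 1300 = 1.8%.
The capital stock growth = (3245.7 − 3100) / 3100 = 4.7%.
Total hours worked growth = (3106.2 − 3100) / 3100 = 0.2%.
Labor's share = 1 − 0.28 = 0.72.
The capital stock: 0.28 × 4.7 = 1.316 pp.
Total hours worked: 0.72 × 0.2 = 0.144 pp.
TFP growth = 1.8 − 1.46 = 0.34%.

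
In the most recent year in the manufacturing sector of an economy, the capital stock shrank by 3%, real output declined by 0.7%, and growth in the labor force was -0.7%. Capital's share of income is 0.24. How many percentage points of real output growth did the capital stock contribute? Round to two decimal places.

-0.72 percentage points

Contribution = share × growth = 0.24 × (-3) = -0.72 pp.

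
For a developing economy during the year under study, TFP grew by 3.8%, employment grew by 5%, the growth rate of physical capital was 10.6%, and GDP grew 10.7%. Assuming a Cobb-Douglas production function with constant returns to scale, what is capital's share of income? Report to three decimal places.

α = 0.339

gY = gA + α·gK + (1−α)·gL, so gY − gA − gL = α(gK − gL).
10.7 − 3.8 − 5 = α × (10.6 − 5).
1.9 = 5.6 α, so α = 0.33929.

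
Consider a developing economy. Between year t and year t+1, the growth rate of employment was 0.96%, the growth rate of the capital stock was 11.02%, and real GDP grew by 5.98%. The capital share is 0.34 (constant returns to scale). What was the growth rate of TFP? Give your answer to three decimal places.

Labor's share = 1 − 0.34 = 0.66.
The capital stock: 0.34 × 11.02 = 3.7468 pp.
Employment: 0.66 × 0.96 = 0.6336 pp.
TFP growth = 5.98 − 4.3804 = 1.5996%.

TFP growth was 1.600%.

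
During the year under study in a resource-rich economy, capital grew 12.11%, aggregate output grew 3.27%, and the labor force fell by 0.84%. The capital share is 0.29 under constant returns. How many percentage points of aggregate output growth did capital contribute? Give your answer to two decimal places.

3.51 percentage points

Contribution = share × growth = 0.29 × 12.11 = 3.5119 pp.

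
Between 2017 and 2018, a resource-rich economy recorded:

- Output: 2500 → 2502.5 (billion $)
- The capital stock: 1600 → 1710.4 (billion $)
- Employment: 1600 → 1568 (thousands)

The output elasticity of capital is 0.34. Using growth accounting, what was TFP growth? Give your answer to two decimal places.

-0.93%

Output growth = (2502.5 − 2500) / 2500 = 0.1%.
The capital stock growth = (1710.4 − 1600) / 1600 = 6.9%.
Employment growth = (1568 − 1600) / 1600 = -2%.
Labor's share = 1 − 0.34 = 0.66.
The capital stock: 0.34 × 6.9 = 2.346 pp.
Employment: 0.66 × (-2) = -1.32 pp.
TFP growth = 0.1 − 1.026 = -0.926%.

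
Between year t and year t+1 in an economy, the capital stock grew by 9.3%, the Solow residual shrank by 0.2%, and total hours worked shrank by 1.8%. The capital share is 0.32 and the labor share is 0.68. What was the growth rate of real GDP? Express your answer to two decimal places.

1.55%

Labor's share = 1 − 0.32 = 0.68.
The capital stock: 0.32 × 9.3 = 2.976 pp.
Total hours worked: 0.68 × (-1.8) = -1.224 pp.
Output growth = -0.2 + 1.752 = 1.552%.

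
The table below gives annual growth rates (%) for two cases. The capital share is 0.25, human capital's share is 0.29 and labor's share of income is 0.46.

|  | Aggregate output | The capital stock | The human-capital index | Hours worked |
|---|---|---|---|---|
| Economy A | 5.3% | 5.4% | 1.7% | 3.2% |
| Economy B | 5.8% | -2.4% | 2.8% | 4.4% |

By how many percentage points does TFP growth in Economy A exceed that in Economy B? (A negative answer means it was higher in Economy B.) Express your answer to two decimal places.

-1.58 percentage points

Labor's share = 1 − 0.25 − 0.29 = 0.46.
Economy A: TFP = 5.3 − 1.35 − 0.493 − 1.472 = 1.985%.
Economy B: TFP = 5.8 + 0.6 − 0.812 − 2.024 = 3.564%.
Difference = 1.985 − (3.564) = -1.579 pp.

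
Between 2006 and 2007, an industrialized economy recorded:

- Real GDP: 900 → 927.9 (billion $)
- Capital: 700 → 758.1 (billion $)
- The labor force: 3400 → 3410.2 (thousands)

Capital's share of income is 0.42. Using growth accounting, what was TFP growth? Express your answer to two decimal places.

Real GDP growth = (927.9 − 900) / 900 = 3.1%.
Capital growth = (758.1 − 700) / 700 = 8.3%.
The labor force growth = (3410.2 − 3400) / 3400 = 0.3%.
Labor's share = 1 − 0.42 = 0.58.
Capital: 0.42 × 8.3 = 3.486 pp.
The labor force: 0.58 × 0.3 = 0.174 pp.
TFP growth = 3.1 − 3.66 = -0.56%.

-0.56%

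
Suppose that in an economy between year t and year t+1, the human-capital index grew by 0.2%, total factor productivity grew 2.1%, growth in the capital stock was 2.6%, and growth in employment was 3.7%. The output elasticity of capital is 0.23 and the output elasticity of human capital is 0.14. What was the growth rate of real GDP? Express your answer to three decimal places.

Labor's share = 1 − 0.23 − 0.14 = 0.63.
The capital stock: 0.23 × 2.6 = 0.598 pp.
The human-capital index: 0.14 × 0.2 = 0.028 pp.
Employment: 0.63 × 3.7 = 2.331 pp.
Output growth = 2.1 + 2.957 = 5.057%.

5.057%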